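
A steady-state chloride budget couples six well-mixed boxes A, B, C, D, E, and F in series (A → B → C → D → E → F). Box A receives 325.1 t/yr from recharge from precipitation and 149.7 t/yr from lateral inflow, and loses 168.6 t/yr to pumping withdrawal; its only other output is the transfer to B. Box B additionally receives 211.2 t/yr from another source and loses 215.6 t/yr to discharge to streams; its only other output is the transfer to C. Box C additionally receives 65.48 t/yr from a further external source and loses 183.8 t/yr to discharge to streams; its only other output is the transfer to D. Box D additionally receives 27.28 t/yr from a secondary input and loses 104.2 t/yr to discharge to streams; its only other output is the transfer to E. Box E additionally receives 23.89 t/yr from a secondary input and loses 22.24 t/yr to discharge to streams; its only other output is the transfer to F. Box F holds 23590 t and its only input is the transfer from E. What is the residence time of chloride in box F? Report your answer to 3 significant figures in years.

218 yr

Box A: F(A→B) = (325.1 + 149.7) − 168.6 = 306.20 t/yr.
Box B: F(B→C) = (306.20 + 211.2) − 215.6 = 301.80 t/yr.
Box C: F(C→D) = (301.80 + 65.48) − 183.8 = 183.48 t/yr.
Box D: F(D→E) = (183.48 + 27.28) − 104.2 = 106.56 t/yr.
Box E: F(E→F) = (106.56 + 23.89) − 22.24 = 108.21 t/yr.
Box F throughput = its input = 108.21 t/yr; τ = 23590 / 108.21 = 218.0 yr.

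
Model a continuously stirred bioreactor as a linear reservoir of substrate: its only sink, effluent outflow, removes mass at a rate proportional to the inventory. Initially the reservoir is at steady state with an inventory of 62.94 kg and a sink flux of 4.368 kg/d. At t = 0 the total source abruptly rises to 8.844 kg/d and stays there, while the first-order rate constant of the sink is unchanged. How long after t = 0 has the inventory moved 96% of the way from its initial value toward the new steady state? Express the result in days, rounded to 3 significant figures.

τ = M₀/F₀ = 62.94/4.368 = 14.41 d.
The remaining gap fraction is e^(−t/τ); 96% covered ⇒ e^(−t/τ) = 0.0400.
t = −τ ln(0.0400) = 14.41 × 3.219 = 46.38 d.

46.4 d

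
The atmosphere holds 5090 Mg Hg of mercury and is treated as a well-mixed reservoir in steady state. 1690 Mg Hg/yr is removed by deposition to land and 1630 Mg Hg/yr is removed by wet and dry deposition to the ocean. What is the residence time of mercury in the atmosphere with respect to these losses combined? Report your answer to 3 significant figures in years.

Total removal = 1690 + 1630 = 3320.0 Mg Hg/yr.
τ = M / ΣF_out = 5090 / 3320.0 = 1.533 yr.

1.53 yr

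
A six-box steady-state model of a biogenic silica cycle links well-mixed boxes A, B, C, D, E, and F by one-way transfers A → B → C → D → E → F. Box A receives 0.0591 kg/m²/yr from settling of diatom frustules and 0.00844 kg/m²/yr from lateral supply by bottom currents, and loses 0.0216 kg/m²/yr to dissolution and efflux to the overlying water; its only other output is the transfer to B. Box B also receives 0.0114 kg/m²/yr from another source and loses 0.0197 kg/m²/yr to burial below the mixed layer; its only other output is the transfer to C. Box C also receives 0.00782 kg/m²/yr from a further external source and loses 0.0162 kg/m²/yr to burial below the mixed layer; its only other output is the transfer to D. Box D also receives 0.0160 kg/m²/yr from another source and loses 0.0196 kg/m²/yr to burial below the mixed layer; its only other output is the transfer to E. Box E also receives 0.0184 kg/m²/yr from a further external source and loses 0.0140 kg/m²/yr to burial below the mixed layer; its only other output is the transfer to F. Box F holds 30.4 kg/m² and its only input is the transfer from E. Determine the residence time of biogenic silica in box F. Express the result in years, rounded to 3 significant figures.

Box A: F(A→B) = (0.0591 + 0.00844) − 0.0216 = 0.045940 kg/m²/yr.
Box B: F(B→C) = (0.045940 + 0.0114) − 0.0197 = 0.037640 kg/m²/yr.
Box C: F(C→D) = (0.037640 + 0.00782) − 0.0162 = 0.029260 kg/m²/yr.
Box D: F(D→E) = (0.029260 + 0.0160) − 0.0196 = 0.025660 kg/m²/yr.
Box E: F(E→F) = (0.025660 + 0.0184) − 0.0140 = 0.030060 kg/m²/yr.
Box F throughput = its input = 0.030060 kg/m²/yr; τ = 30.4 / 0.030060 = 1011 yr.

1010 yr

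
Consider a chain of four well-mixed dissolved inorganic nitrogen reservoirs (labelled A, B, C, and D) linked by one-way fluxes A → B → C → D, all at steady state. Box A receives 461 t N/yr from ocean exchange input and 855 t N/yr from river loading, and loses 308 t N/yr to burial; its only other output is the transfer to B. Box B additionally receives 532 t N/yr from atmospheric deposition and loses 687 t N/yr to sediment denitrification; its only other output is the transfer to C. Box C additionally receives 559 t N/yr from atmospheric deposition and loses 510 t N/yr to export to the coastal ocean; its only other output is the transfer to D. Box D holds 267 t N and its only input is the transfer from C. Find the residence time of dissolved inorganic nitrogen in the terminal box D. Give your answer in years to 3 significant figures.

Box A: F(A→B) = (461 + 855) − 308 = 1008.0 t N/yr.
Box B: F(B→C) = (1008.0 + 532) − 687 = 853.00 t N/yr.
Box C: F(C→D) = (853.00 + 559) − 510 = 902.00 t N/yr.
Box D throughput = its input = 902.00 t N/yr; τ = 267 / 902.00 = 0.2960 yr.

0.296 yr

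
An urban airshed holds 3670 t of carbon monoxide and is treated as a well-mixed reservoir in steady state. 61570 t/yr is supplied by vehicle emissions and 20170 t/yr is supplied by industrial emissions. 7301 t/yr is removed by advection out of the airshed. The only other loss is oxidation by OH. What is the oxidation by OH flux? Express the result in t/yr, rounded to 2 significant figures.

74000 t/yr

At steady state ΣF_in = ΣF_out.
ΣF_in = 61570 + 20170 = 81740 t/yr.
Oxidation by OH flux = ΣF_in − (7301) = 81740 − 7301 = 74440 t/yr.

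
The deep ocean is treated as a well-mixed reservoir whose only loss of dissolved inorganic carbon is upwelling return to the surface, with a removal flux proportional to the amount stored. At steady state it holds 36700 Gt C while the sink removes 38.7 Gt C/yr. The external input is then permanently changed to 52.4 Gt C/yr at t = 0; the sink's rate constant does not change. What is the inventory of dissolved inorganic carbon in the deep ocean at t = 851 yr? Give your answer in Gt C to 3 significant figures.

The sink rate constant is k = F₀/M₀ = 38.7/36700 = 0.001054 yr⁻¹.
Solving dM/dt = F₁ − kM with M(0) = M₀ gives M(t) = F₁/k + (M₀ − F₁/k)·e^(−kt).
F₁/k = 52.4/0.001054 = 49692 Gt C; kt = 0.001054 × 851 = 0.8974, e^(−kt) = 0.4076.
M(851) = 49692 + (36700 − 49692) × 0.4076 = 49692 − 5296 = 44396 Gt C.

44400 Gt C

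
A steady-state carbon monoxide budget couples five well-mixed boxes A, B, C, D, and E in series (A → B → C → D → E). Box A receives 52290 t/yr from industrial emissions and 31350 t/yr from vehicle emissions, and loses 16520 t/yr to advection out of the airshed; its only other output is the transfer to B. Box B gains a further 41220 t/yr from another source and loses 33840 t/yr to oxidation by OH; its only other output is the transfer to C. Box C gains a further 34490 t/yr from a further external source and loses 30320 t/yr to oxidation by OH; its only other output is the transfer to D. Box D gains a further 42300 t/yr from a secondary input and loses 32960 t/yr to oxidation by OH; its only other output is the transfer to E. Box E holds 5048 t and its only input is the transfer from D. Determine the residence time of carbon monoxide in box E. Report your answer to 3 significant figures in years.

Box A: F(A→B) = (52290 + 31350) − 16520 = 67120 t/yr.
Box B: F(B→C) = (67120 + 41220) − 33840 = 74500 t/yr.
Box C: F(C→D) = (74500 + 34490) − 30320 = 78670 t/yr.
Box D: F(D→E) = (78670 + 42300) − 32960 = 88010 t/yr.
Box E throughput = its input = 88010 t/yr; τ = 5048 / 88010 = 0.05736 yr.

0.0574 yr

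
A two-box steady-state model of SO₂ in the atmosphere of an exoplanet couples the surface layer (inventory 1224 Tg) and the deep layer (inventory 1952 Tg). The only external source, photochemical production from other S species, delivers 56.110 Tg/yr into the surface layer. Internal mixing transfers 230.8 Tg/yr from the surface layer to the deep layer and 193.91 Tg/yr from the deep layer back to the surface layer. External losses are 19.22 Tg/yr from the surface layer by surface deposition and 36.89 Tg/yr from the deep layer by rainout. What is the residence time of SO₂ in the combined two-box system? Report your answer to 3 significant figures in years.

56.6 yr

For the system as a whole, the A↔B exchange is internal and contributes nothing to the throughput; only the external sinks remove mass.
M_total = 1224 + 1952 = 3176.0 Tg.
ΣF_external_out = 19.22 + 36.89 = 56.110 Tg/yr.
τ = M_total / ΣF_ext = 3176.0 / 56.110 = 56.60 yr.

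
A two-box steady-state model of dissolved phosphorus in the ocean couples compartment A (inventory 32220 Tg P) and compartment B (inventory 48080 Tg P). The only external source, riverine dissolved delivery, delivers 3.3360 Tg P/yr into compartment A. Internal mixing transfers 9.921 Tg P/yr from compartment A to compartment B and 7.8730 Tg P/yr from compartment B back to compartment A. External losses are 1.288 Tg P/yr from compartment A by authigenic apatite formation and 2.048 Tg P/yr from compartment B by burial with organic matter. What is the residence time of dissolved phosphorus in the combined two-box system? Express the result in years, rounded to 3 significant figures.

24100 yr

For the system as a whole, the A↔B exchange is internal and contributes nothing to the throughput; only the external sinks remove mass.
M_total = 32220 + 48080 = 80300 Tg P.
ΣF_external_out = 1.288 + 2.048 = 3.3360 Tg P/yr.
τ = M_total / ΣF_ext = 80300 / 3.3360 = 24070 yr.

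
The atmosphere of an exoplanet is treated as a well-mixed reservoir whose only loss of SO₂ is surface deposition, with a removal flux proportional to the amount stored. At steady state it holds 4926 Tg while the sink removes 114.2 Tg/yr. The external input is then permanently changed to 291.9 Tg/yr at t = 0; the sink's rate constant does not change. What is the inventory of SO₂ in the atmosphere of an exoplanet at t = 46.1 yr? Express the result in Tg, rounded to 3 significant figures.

The sink rate constant is k = F₀/M₀ = 114.2/4926 = 0.02318 yr⁻¹.
Solving dM/dt = F₁ − kM with M(0) = M₀ gives M(t) = F₁/k + (M₀ − F₁/k)·e^(−kt).
F₁/k = 291.9/0.02318 = 12591 Tg; kt = 0.02318 × 46.1 = 1.069, e^(−kt) = 0.3434.
M(46.1) = 12591 + (4926 − 12591) × 0.3434 = 12591 − 2632 = 9958.6 Tg.

9960 Tg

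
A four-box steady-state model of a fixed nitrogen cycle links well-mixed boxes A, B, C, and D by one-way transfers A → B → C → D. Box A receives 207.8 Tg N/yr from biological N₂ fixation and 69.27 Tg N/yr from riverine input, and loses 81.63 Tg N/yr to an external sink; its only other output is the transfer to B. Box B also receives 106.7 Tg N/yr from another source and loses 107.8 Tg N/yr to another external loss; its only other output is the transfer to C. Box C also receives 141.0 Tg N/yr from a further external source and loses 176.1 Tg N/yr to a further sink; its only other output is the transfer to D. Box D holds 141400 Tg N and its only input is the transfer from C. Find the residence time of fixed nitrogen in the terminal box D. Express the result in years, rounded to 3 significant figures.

Box A: F(A→B) = (207.8 + 69.27) − 81.63 = 195.44 Tg N/yr.
Box B: F(B→C) = (195.44 + 106.7) − 107.8 = 194.34 Tg N/yr.
Box C: F(C→D) = (194.34 + 141.0) − 176.1 = 159.24 Tg N/yr.
Box D throughput = its input = 159.24 Tg N/yr; τ = 141400 / 159.24 = 888.0 yr.

888 yr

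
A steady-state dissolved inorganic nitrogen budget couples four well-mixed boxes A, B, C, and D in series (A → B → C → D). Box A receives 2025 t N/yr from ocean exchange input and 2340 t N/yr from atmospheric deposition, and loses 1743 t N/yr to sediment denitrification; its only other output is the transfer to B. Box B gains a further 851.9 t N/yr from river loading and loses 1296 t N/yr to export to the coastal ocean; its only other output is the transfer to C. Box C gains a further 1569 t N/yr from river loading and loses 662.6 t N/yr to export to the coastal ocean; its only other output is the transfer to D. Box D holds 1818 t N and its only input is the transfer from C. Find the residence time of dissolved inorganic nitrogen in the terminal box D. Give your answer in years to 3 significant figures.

Box A: F(A→B) = (2025 + 2340) − 1743 = 2622.0 t N/yr.
Box B: F(B→C) = (2622.0 + 851.9) − 1296 = 2177.9 t N/yr.
Box C: F(C→D) = (2177.9 + 1569) − 662.6 = 3084.3 t N/yr.
Box D throughput = its input = 3084.3 t N/yr; τ = 1818 / 3084.3 = 0.5894 yr.

0.589 yr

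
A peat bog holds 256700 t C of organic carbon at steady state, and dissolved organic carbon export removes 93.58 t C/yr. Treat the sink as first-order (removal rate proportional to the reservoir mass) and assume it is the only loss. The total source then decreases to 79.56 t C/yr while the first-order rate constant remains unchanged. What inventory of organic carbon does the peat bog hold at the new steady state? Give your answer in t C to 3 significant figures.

218000 t C

Rate constant k = F/M = 93.58 / 256700 = 0.0003646 yr⁻¹.
At the new steady state, source = k·M_new ⇒ M_new = 79.56 / 0.0003646 = 218200 t C.
(Equivalently M_new = M × F_new/F_old = 256700 × 79.56/93.58.)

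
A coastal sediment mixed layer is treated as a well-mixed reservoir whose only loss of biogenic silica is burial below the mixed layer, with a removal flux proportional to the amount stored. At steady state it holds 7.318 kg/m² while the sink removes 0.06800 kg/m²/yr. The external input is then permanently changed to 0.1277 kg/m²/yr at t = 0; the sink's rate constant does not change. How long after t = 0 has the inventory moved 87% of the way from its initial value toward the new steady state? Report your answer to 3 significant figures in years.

τ = M₀/F₀ = 7.318/0.06800 = 107.6 yr.
The remaining gap fraction is e^(−t/τ); 87% covered ⇒ e^(−t/τ) = 0.130.
t = −τ ln(0.130) = 107.6 × 2.040 = 219.6 yr.

220 yr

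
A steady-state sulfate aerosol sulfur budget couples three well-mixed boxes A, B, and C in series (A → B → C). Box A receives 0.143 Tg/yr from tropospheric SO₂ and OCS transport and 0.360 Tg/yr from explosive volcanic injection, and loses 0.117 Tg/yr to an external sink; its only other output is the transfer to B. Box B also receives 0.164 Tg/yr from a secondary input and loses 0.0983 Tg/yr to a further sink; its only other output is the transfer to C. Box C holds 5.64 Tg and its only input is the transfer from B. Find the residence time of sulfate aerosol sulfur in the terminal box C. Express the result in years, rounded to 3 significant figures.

Box A: F(A→B) = (0.143 + 0.360) − 0.117 = 0.38600 Tg/yr.
Box B: F(B→C) = (0.38600 + 0.164) − 0.0983 = 0.45170 Tg/yr.
Box C throughput = its input = 0.45170 Tg/yr; τ = 5.64 / 0.45170 = 12.49 yr.

12.5 yr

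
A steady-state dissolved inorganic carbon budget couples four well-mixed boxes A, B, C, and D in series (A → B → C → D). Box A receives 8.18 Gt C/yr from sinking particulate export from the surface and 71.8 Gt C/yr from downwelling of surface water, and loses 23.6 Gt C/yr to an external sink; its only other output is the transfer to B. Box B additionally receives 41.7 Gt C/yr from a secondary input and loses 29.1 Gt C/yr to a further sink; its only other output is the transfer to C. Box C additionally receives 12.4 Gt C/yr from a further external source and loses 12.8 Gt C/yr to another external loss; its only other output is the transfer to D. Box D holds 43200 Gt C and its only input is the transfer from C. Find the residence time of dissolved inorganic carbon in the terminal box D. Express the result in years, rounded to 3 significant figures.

630 yr

Box A: F(A→B) = (8.18 + 71.8) − 23.6 = 56.380 Gt C/yr.
Box B: F(B→C) = (56.380 + 41.7) − 29.1 = 68.980 Gt C/yr.
Box C: F(C→D) = (68.980 + 12.4) − 12.8 = 68.580 Gt C/yr.
Box D throughput = its input = 68.580 Gt C/yr; τ = 43200 / 68.580 = 629.9 yr.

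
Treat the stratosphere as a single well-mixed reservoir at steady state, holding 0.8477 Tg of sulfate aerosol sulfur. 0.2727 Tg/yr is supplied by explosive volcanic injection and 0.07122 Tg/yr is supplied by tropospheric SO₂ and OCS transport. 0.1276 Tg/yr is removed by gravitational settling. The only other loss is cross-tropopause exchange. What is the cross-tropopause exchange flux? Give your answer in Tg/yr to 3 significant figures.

At steady state ΣF_in = ΣF_out.
ΣF_in = 0.2727 + 0.07122 = 0.34392 Tg/yr.
Cross-tropopause exchange flux = ΣF_in − (0.1276) = 0.34392 − 0.1276 = 0.2163 Tg/yr.

0.216 Tg/yr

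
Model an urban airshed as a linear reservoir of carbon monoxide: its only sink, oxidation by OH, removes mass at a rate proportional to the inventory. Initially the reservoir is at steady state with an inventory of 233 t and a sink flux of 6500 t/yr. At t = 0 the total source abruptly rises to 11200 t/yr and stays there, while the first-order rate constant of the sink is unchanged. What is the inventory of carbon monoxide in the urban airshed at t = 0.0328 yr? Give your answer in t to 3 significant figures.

The sink rate constant is k = F₀/M₀ = 6500/233 = 27.90 yr⁻¹.
Solving dM/dt = F₁ − kM with M(0) = M₀ gives M(t) = F₁/k + (M₀ − F₁/k)·e^(−kt).
F₁/k = 11200/27.90 = 401.48 t; kt = 27.90 × 0.0328 = 0.9150, e^(−kt) = 0.4005.
M(0.0328) = 401.48 + (233 − 401.48) × 0.4005 = 401.48 − 67.48 = 334.00 t.

334 t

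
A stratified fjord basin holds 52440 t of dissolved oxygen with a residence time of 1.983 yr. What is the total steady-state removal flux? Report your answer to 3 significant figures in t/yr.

F = M / τ = 52440 / 1.983 = 26440 t/yr.

26400 t/yr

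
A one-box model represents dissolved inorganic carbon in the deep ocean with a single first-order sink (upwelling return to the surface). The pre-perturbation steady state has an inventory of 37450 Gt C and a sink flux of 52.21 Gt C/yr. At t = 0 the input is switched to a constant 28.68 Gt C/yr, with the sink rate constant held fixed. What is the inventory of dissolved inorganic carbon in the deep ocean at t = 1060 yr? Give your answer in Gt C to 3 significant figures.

The sink rate constant is k = F₀/M₀ = 52.21/37450 = 0.001394 yr⁻¹.
Solving dM/dt = F₁ − kM with M(0) = M₀ gives M(t) = F₁/k + (M₀ − F₁/k)·e^(−kt).
F₁/k = 28.68/0.001394 = 20572 Gt C; kt = 0.001394 × 1060 = 1.478, e^(−kt) = 0.2281.
M(1060) = 20572 + (37450 − 20572) × 0.2281 = 20572 + 3851 = 24423 Gt C.

24400 Gt C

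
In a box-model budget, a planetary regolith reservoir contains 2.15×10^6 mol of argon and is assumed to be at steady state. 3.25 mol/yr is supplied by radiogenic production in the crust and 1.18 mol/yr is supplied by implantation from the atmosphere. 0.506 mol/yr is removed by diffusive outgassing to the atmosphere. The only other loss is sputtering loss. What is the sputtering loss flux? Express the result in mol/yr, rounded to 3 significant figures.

At steady state ΣF_in = ΣF_out.
ΣF_in = 3.25 + 1.18 = 4.4300 mol/yr.
Sputtering loss flux = ΣF_in − (0.506) = 4.4300 − 0.5060 = 3.924 mol/yr.

3.92 mol/yr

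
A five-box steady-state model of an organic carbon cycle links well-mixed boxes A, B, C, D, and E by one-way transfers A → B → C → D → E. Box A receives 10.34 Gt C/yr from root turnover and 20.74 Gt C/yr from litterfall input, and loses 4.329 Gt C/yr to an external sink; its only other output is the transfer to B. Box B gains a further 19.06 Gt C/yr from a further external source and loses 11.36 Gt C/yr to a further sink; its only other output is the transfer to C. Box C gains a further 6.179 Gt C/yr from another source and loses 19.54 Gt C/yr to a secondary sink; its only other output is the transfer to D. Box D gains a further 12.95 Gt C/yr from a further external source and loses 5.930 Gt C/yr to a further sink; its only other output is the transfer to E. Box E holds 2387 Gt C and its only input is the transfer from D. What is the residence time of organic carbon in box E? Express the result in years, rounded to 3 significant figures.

84.9 yr

Box A: F(A→B) = (10.34 + 20.74) − 4.329 = 26.751 Gt C/yr.
Box B: F(B→C) = (26.751 + 19.06) − 11.36 = 34.451 Gt C/yr.
Box C: F(C→D) = (34.451 + 6.179) − 19.54 = 21.090 Gt C/yr.
Box D: F(D→E) = (21.090 + 12.95) − 5.930 = 28.110 Gt C/yr.
Box E throughput = its input = 28.110 Gt C/yr; τ = 2387 / 28.110 = 84.92 yr.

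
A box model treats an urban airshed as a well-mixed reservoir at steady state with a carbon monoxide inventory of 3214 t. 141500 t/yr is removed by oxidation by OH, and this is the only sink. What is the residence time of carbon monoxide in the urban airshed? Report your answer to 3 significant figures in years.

τ = M / F = 3214 / 141500 = 0.02271 yr.

0.0227 yr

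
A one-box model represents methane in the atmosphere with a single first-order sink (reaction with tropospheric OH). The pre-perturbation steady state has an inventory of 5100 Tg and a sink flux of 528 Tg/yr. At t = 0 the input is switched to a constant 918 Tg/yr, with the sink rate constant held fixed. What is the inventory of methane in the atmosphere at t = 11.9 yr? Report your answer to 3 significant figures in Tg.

7770 Tg

The sink rate constant is k = F₀/M₀ = 528/5100 = 0.1035 yr⁻¹.
Solving dM/dt = F₁ − kM with M(0) = M₀ gives M(t) = F₁/k + (M₀ − F₁/k)·e^(−kt).
F₁/k = 918/0.1035 = 8867.0 Tg; kt = 0.1035 × 11.9 = 1.232, e^(−kt) = 0.2917.
M(11.9) = 8867.0 + (5100 − 8867.0) × 0.2917 = 8867.0 − 1099 = 7768.2 Tg.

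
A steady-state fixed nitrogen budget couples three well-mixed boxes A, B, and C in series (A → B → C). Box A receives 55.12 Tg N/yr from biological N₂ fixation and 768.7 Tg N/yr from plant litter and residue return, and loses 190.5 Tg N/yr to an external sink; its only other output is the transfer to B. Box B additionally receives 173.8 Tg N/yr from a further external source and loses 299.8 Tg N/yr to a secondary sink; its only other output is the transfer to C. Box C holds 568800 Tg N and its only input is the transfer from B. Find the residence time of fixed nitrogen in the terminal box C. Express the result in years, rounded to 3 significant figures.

1120 yr

Box A: F(A→B) = (55.12 + 768.7) − 190.5 = 633.32 Tg N/yr.
Box B: F(B→C) = (633.32 + 173.8) − 299.8 = 507.32 Tg N/yr.
Box C throughput = its input = 507.32 Tg N/yr; τ = 568800 / 507.32 = 1121 yr.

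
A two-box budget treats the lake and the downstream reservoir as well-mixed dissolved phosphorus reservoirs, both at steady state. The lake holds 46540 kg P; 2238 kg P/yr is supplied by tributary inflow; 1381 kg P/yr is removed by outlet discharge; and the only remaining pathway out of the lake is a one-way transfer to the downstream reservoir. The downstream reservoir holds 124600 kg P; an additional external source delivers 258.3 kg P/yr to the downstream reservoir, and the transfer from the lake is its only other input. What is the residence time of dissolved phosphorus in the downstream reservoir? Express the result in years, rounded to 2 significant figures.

110 yr

Balance the lake: ΣF_in = 2238.0 kg P/yr.
Transfer to the downstream reservoir = ΣF_in − (1381) = 857.00 kg P/yr.
Total input to the downstream reservoir = 857.00 + 258.3 = 1115.3 kg P/yr; at steady state this equals its total output.
τ = M / F = 124600 / 1115.3 = 111.7 yr.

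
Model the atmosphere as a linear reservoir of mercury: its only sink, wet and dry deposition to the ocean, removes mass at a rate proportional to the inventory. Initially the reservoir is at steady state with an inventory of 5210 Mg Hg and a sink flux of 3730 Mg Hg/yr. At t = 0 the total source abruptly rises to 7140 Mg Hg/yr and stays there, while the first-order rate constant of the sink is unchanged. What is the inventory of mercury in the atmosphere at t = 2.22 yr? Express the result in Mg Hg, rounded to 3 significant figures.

9000 Mg Hg

The sink rate constant is k = F₀/M₀ = 3730/5210 = 0.7159 yr⁻¹.
Solving dM/dt = F₁ − kM with M(0) = M₀ gives M(t) = F₁/k + (M₀ − F₁/k)·e^(−kt).
F₁/k = 7140/0.7159 = 9973.0 Mg Hg; kt = 0.7159 × 2.22 = 1.589, e^(−kt) = 0.2041.
M(2.22) = 9973.0 + (5210 − 9973.0) × 0.2041 = 9973.0 − 971.9 = 9001.1 Mg Hg.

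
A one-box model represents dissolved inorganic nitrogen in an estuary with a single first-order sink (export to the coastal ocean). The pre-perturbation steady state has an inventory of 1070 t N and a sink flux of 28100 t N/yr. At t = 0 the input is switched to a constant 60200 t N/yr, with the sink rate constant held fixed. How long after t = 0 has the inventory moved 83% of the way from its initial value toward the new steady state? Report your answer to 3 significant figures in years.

0.0675 yr

τ = M₀/F₀ = 1070/28100 = 0.03808 yr.
The remaining gap fraction is e^(−t/τ); 83% covered ⇒ e^(−t/τ) = 0.170.
t = −τ ln(0.170) = 0.03808 × 1.772 = 0.06747 yr.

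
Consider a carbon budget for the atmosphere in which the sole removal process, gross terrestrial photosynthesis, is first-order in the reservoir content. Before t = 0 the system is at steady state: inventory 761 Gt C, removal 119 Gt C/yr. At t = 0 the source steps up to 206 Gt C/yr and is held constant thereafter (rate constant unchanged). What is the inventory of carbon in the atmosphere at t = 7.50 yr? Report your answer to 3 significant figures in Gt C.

1150 Gt C

Residence time τ = M₀/F₀ = 6.395 yr. The eventual steady state is M_∞ = M₀·(F₁/F₀) = 761 × 206/119 = 1317.4 Gt C.
The anomaly ΔM(t) = M(t) − M_∞ decays as ΔM₀·e^(−t/τ) with ΔM₀ = 761 − 1317.4 = −556.4 Gt C.
At t = 7.50 yr, e^(−t/τ) = e^(−1.173) = 0.3095, so ΔM = −172.2 Gt C and M = 1317.4 − 172.2 = 1145.2 Gt C.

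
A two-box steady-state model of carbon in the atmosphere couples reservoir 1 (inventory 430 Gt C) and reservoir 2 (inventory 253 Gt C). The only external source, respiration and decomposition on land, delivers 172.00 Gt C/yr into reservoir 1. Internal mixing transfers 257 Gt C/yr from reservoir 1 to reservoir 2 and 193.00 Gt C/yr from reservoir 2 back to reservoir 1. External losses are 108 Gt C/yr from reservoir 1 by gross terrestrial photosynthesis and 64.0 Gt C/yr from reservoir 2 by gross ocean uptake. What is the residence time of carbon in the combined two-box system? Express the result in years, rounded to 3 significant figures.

Treat the two boxes together as one reservoir: the mixing fluxes between them are internal recycling, so τ = ΣM / Σ(external losses).
M_total = 430 + 253 = 683.00 Gt C.
ΣF_external_out = 108 + 64.0 = 172.00 Gt C/yr.
τ = M_total / ΣF_ext = 683.00 / 172.00 = 3.971 yr.

3.97 yr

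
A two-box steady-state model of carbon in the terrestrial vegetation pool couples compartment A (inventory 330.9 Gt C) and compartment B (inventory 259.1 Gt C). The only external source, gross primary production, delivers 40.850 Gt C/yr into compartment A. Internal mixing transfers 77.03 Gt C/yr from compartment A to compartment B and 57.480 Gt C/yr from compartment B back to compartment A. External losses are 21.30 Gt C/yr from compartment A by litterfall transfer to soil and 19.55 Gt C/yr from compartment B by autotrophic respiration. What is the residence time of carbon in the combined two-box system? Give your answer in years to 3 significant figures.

14.4 yr

Residence time in the combined system uses the total inventory and the total *external* removal — internal exchanges between the two boxes cancel.
M_total = 330.9 + 259.1 = 590.00 Gt C.
ΣF_external_out = 21.30 + 19.55 = 40.850 Gt C/yr.
τ = M_total / ΣF_ext = 590.00 / 40.850 = 14.44 yr.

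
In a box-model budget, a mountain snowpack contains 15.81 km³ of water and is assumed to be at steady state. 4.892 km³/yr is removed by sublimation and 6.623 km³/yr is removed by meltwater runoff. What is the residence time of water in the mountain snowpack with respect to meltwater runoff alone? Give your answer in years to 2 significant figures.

Residence time with respect to a single sink: τ = M / F_sink.
τ = 15.81 / 6.623 = 2.387 yr.

2.4 yr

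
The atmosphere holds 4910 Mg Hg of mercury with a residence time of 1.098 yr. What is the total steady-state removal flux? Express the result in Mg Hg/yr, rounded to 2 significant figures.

4500 Mg Hg/yr

F = M / τ = 4910 / 1.098 = 4472 Mg Hg/yr.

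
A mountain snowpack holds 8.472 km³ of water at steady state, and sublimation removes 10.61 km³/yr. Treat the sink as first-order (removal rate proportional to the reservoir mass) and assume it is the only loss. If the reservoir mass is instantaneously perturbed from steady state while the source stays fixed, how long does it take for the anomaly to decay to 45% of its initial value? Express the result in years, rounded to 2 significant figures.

0.64 yr

For a linear reservoir the anomaly decays as exp(−t/τ) with τ = M/F = 8.472/10.61 = 0.7985 yr.
exp(−t/τ) = 0.45 ⇒ t = −τ ln(0.45) = 0.7985 × 0.7985 = 0.6376 yr.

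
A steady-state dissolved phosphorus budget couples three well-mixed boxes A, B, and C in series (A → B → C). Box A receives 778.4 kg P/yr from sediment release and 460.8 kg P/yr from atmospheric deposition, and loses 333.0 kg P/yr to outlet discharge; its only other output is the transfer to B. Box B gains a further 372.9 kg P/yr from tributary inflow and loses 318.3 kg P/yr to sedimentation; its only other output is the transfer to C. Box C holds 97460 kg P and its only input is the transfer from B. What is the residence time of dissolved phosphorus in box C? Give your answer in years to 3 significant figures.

101 yr

Box A: F(A→B) = (778.4 + 460.8) − 333.0 = 906.20 kg P/yr.
Box B: F(B→C) = (906.20 + 372.9) − 318.3 = 960.80 kg P/yr.
Box C throughput = its input = 960.80 kg P/yr; τ = 97460 / 960.80 = 101.4 yr.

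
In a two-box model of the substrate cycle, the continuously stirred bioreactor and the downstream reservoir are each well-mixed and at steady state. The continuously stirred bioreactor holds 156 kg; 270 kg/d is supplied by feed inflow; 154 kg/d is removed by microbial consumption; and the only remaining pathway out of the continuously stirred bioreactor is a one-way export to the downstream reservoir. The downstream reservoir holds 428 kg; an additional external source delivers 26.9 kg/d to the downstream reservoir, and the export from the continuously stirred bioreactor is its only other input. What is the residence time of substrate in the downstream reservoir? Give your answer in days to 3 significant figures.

Balance the continuously stirred bioreactor: ΣF_in = 270.00 kg/d.
Export to the downstream reservoir = ΣF_in − (154) = 116.00 kg/d.
Total input to the downstream reservoir = 116.00 + 26.9 = 142.90 kg/d; at steady state this equals its total output.
τ = M / F = 428 / 142.90 = 2.995 d.

3.00 d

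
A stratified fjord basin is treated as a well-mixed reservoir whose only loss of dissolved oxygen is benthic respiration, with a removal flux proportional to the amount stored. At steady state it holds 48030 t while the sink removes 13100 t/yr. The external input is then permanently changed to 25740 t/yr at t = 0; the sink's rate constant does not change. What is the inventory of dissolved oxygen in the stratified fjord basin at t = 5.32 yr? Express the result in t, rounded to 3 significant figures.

The sink rate constant is k = F₀/M₀ = 13100/48030 = 0.2727 yr⁻¹.
Solving dM/dt = F₁ − kM with M(0) = M₀ gives M(t) = F₁/k + (M₀ − F₁/k)·e^(−kt).
F₁/k = 25740/0.2727 = 94373 t; kt = 0.2727 × 5.32 = 1.451, e^(−kt) = 0.2343.
M(5.32) = 94373 + (48030 − 94373) × 0.2343 = 94373 − 10860 = 83514 t.

83500 t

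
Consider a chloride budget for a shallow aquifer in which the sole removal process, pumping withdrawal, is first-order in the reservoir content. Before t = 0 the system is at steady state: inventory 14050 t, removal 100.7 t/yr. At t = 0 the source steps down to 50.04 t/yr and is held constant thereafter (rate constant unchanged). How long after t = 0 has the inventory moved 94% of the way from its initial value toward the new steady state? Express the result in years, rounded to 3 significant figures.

τ = M₀/F₀ = 14050/100.7 = 139.5 yr.
The remaining gap fraction is e^(−t/τ); 94% covered ⇒ e^(−t/τ) = 0.0600.
t = −τ ln(0.0600) = 139.5 × 2.813 = 392.5 yr.

393 yr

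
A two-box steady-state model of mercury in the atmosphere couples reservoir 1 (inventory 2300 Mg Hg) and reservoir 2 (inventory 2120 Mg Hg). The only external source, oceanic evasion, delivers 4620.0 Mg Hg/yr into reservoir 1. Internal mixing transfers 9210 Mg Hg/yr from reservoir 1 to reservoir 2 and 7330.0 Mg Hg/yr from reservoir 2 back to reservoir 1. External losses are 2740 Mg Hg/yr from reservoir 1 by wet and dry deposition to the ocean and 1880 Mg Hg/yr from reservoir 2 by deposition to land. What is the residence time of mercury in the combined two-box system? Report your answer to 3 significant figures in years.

0.957 yr

Treat the two boxes together as one reservoir: the mixing fluxes between them are internal recycling, so τ = ΣM / Σ(external losses).
M_total = 2300 + 2120 = 4420.0 Mg Hg.
ΣF_external_out = 2740 + 1880 = 4620.0 Mg Hg/yr.
τ = M_total / ΣF_ext = 4420.0 / 4620.0 = 0.9567 yr.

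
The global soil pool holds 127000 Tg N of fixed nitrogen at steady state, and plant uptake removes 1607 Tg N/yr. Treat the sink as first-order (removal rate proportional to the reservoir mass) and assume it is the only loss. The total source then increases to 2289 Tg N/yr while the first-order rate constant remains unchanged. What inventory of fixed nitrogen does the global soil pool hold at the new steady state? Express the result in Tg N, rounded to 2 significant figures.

Rate constant k = F/M = 1607 / 127000 = 0.01265 yr⁻¹.
At the new steady state, source = k·M_new ⇒ M_new = 2289 / 0.01265 = 180900 Tg N.
(Equivalently M_new = M × F_new/F_old = 127000 × 2289/1607.)

180000 Tg N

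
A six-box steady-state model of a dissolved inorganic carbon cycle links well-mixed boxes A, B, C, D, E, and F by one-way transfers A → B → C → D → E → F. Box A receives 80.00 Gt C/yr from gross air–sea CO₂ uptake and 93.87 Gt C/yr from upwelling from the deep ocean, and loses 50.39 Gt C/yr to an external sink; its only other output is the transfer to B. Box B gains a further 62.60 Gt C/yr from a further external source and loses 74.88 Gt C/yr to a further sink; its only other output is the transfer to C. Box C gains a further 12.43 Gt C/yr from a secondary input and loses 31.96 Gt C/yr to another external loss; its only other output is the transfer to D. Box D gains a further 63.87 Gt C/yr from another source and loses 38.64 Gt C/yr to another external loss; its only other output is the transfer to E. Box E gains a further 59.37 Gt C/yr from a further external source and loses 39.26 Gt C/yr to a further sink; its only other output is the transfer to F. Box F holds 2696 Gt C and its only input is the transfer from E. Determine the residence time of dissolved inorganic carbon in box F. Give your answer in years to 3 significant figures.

19.7 yr

Box A: F(A→B) = (80.00 + 93.87) − 50.39 = 123.48 Gt C/yr.
Box B: F(B→C) = (123.48 + 62.60) − 74.88 = 111.20 Gt C/yr.
Box C: F(C→D) = (111.20 + 12.43) − 31.96 = 91.670 Gt C/yr.
Box D: F(D→E) = (91.670 + 63.87) − 38.64 = 116.90 Gt C/yr.
Box E: F(E→F) = (116.90 + 59.37) − 39.26 = 137.01 Gt C/yr.
Box F throughput = its input = 137.01 Gt C/yr; τ = 2696 / 137.01 = 19.68 yr.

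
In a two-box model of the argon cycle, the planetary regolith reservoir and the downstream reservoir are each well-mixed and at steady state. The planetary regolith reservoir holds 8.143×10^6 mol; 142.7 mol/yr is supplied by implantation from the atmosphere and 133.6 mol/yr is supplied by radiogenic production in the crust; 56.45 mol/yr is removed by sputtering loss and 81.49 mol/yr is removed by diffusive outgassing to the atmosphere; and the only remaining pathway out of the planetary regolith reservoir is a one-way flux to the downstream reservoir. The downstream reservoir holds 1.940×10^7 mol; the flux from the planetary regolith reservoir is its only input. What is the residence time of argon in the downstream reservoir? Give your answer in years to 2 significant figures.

Balance the planetary regolith reservoir: ΣF_in = 142.7 + 133.6 = 276.30 mol/yr.
Flux to the downstream reservoir = ΣF_in − (56.45 + 81.49) = 138.36 mol/yr.
At steady state the output of the downstream reservoir equals its input, 138.36 mol/yr.
τ = M / F = 1.940×10^7 / 138.36 = 140200 yr.

140000 yr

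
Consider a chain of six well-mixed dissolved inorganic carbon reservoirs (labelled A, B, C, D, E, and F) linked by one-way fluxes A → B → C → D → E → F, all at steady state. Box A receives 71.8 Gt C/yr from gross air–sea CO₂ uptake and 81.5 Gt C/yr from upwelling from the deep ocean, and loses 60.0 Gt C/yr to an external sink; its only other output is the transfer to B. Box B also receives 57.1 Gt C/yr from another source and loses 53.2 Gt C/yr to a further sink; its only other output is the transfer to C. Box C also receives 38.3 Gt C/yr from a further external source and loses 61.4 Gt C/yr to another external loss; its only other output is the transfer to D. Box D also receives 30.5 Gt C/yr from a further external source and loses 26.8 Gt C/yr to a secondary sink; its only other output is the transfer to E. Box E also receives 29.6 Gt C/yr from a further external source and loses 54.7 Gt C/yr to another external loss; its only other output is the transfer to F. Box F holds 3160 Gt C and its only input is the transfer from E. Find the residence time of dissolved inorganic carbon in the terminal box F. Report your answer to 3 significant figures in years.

60.0 yr

Box A: F(A→B) = (71.8 + 81.5) − 60.0 = 93.300 Gt C/yr.
Box B: F(B→C) = (93.300 + 57.1) − 53.2 = 97.200 Gt C/yr.
Box C: F(C→D) = (97.200 + 38.3) − 61.4 = 74.100 Gt C/yr.
Box D: F(D→E) = (74.100 + 30.5) − 26.8 = 77.800 Gt C/yr.
Box E: F(E→F) = (77.800 + 29.6) − 54.7 = 52.700 Gt C/yr.
Box F throughput = its input = 52.700 Gt C/yr; τ = 3160 / 52.700 = 59.96 yr.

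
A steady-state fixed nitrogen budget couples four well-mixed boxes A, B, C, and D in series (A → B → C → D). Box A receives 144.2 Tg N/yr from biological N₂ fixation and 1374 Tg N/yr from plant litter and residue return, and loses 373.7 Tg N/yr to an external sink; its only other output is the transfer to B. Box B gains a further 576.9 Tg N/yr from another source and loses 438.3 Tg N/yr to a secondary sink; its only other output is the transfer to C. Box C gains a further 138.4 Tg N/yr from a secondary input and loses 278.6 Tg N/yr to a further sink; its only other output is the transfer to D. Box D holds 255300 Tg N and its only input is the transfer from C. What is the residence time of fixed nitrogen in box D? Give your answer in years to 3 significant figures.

223 yr

Box A: F(A→B) = (144.2 + 1374) − 373.7 = 1144.5 Tg N/yr.
Box B: F(B→C) = (1144.5 + 576.9) − 438.3 = 1283.1 Tg N/yr.
Box C: F(C→D) = (1283.1 + 138.4) − 278.6 = 1142.9 Tg N/yr.
Box D throughput = its input = 1142.9 Tg N/yr; τ = 255300 / 1142.9 = 223.4 yr.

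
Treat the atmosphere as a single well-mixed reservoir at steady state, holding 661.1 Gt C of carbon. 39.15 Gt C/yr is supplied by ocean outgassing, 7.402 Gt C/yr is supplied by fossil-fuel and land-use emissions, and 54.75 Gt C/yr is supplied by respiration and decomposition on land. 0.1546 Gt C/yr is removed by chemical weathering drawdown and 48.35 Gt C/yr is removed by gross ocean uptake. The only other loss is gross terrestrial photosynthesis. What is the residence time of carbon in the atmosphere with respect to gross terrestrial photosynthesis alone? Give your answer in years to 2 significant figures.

13 yr

At steady state ΣF_in = ΣF_out.
ΣF_in = 39.15 + 7.402 + 54.75 = 101.30 Gt C/yr.
Gross terrestrial photosynthesis flux = ΣF_in − (0.1546 + 48.35) = 101.30 − 48.50 = 52.80 Gt C/yr.
τ = M / F = 661.1 / 52.80 = 12.52 yr.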